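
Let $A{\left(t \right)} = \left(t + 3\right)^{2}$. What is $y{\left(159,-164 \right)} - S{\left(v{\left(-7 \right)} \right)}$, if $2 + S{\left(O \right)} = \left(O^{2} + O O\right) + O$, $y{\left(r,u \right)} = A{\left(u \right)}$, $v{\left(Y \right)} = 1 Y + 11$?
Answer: $25887$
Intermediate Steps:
$A{\left(t \right)} = \left(3 + t\right)^{2}$
$v{\left(Y \right)} = 11 + Y$ ($v{\left(Y \right)} = Y + 11 = 11 + Y$)
$y{\left(r,u \right)} = \left(3 + u\right)^{2}$
$S{\left(O \right)} = -2 + O + 2 O^{2}$ ($S{\left(O \right)} = -2 + \left(\left(O^{2} + O O\right) + O\right) = -2 + \left(\left(O^{2} + O^{2}\right) + O\right) = -2 + \left(2 O^{2} + O\right) = -2 + \left(O + 2 O^{2}\right) = -2 + O + 2 O^{2}$)
$y{\left(159,-164 \right)} - S{\left(v{\left(-7 \right)} \right)} = \left(3 - 164\right)^{2} - \left(-2 + \left(11 - 7\right) + 2 \left(11 - 7\right)^{2}\right) = \left(-161\right)^{2} - \left(-2 + 4 + 2 \cdot 4^{2}\right) = 25921 - \left(-2 + 4 + 2 \cdot 16\right) = 25921 - \left(-2 + 4 + 32\right) = 25921 - 34 = 25887$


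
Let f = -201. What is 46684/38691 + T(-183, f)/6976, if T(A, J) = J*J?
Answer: 1888822675/269908416 ≈ 6.9980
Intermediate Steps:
T(A, J) = J²
46684/38691 + T(-183, f)/6976 = 46684/38691 + (-201)²/6976 = 46684*(1/38691) + 40401*(1/6976) = 46684/38691 + 40401/6976 = 1888822675/269908416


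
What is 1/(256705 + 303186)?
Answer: 1/559891 ≈ 1.7861e-6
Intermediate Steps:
1/(256705 + 303186) = 1/559891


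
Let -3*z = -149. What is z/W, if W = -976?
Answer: -149/2928 ≈ -0.050888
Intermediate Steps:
z = 149/3 (z = -⅓*(-149) = 149/3 ≈ 49.667)
z/W = (149/3)/(-976) = (149/3)*(-1/976) = -149/2928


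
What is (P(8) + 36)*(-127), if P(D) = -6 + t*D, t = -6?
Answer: 2286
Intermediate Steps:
P(D) = -6 - 6*D
(P(8) + 36)*(-127) = ((-6 - 6*8) + 36)*(-127) = ((-6 - 48) + 36)*(-127) = (-54 + 36)*(-127) = -18*(-127) = 2286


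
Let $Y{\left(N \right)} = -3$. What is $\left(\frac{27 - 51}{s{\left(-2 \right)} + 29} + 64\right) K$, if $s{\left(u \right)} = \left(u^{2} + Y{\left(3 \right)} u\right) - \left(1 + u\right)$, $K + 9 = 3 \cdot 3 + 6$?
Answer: $\frac{1902}{5} \approx 380.4$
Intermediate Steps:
$K = 6$ ($K = -9 + \left(3 \cdot 3 + 6\right) = -9 + \left(9 + 6\right) = -9 + 15 = 6$)
$s{\left(u \right)} = -1 + u^{2} - 4 u$ ($s{\left(u \right)} = \left(u^{2} - 3 u\right) - \left(1 + u\right) = -1 + u^{2} - 4 u$)
$\left(\frac{27 - 51}{s{\left(-2 \right)} + 29} + 64\right) K = \left(\frac{27 - 51}{\left(-1 + \left(-2\right)^{2} - -8\right) + 29} + 64\right) 6 = \left(- \frac{24}{\left(-1 + 4 + 8\right) + 29} + 64\right) 6 = \left(- \frac{24}{11 + 29} + 64\right) 6 = \left(- \frac{24}{40} + 64\right) 6 = \left(\left(-24\right) \frac{1}{40} + 64\right) 6 = \left(- \frac{3}{5} + 64\right) 6 = \frac{317}{5} \cdot 6 = \frac{1902}{5}$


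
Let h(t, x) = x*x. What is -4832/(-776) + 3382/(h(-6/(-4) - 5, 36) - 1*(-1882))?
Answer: 1123783/154133 ≈ 7.2910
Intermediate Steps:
h(t, x) = x**2
-4832/(-776) + 3382/(h(-6/(-4) - 5, 36) - 1*(-1882)) = -4832/(-776) + 3382/(36**2 - 1*(-1882)) = -4832*(-1/776) + 3382/(1296 + 1882) = 604/97 + 3382/3178 = 604/97 + 3382*(1/3178) = 604/97 + 1691/1589 = 1123783/154133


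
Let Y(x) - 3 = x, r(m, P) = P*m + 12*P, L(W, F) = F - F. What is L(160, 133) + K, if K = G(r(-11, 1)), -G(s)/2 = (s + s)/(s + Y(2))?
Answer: -⅔ ≈ -0.66667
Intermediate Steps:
L(W, F) = 0
r(m, P) = 12*P + P*m
Y(x) = 3 + x
G(s) = -4*s/(5 + s) (G(s) = -2*(s + s)/(s + (3 + 2)) = -2*2*s/(s + 5) = -2*2*s/(5 + s) = -4*s/(5 + s))
K = -⅔ (K = -4*1*(12 - 11)/(5 + 1*(12 - 11)) = -4*1*1/(5 + 1*1) = -4*1/(5 + 1) = -4*1/6 = -4*1*⅙ = -⅔ ≈ -0.66667)
L(160, 133) + K = 0 - ⅔ = -⅔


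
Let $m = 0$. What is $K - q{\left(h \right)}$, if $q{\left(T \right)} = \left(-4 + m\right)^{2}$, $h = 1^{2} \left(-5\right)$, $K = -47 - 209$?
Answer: $-272$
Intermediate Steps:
$K = -256$ ($K = -47 - 209 = -256$)
$h = -5$ ($h = 1 \left(-5\right) = -5$)
$q{\left(T \right)} = 16$ ($q{\left(T \right)} = \left(-4 + 0\right)^{2} = \left(-4\right)^{2} = 16$)
$K - q{\left(h \right)} = -256 - 16 = -272$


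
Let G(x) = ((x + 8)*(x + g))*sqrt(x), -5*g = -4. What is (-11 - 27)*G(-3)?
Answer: 418*I*sqrt(3) ≈ 724.0*I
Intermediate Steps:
g = 4/5 (g = -1/5*(-4) = 4/5 ≈ 0.80000)
G(x) = sqrt(x)*(8 + x)*(4/5 + x) (G(x) = ((x + 8)*(x + 4/5))*sqrt(x) = ((8 + x)*(4/5 + x))*sqrt(x) = sqrt(x)*(8 + x)*(4/5 + x))
(-11 - 27)*G(-3) = (-11 - 27)*(sqrt(-3)*(32 + 5*(-3)**2 + 44*(-3))/5) = -38*I*sqrt(3)*(32 + 5*9 - 132)/5 = -38*I*sqrt(3)*(32 + 45 - 132)/5 = -38*I*sqrt(3)*(-55)/5 = -(-418)*I*sqrt(3) = 418*I*sqrt(3)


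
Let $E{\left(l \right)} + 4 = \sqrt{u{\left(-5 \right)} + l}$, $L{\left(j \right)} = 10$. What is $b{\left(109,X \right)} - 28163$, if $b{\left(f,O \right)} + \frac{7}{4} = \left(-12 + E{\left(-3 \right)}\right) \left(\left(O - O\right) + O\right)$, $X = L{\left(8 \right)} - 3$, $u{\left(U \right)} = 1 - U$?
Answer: $- \frac{113107}{4} + 7 \sqrt{3} \approx -28265.0$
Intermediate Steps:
$X = 7$ ($X = 10 - 3 = 7$)
$E{\left(l \right)} = -4 + \sqrt{6 + l}$ ($E{\left(l \right)} = -4 + \sqrt{\left(1 - -5\right) + l} = -4 + \sqrt{\left(1 + 5\right) + l} = -4 + \sqrt{6 + l}$)
$b{\left(f,O \right)} = - \frac{7}{4} + O \left(-16 + \sqrt{3}\right)$ ($b{\left(f,O \right)} = - \frac{7}{4} + \left(-12 - \left(4 - \sqrt{6 - 3}\right)\right) \left(\left(O - O\right) + O\right) = - \frac{7}{4} + \left(-12 - \left(4 - \sqrt{3}\right)\right) \left(0 + O\right) = - \frac{7}{4} + \left(-16 + \sqrt{3}\right) O = - \frac{7}{4} + O \left(-16 + \sqrt{3}\right)$)
$b{\left(109,X \right)} - 28163 = \left(- \frac{7}{4} - 112 + 7 \sqrt{3}\right) - 28163 = \left(- \frac{455}{4} + 7 \sqrt{3}\right) - 28163 = - \frac{113107}{4} + 7 \sqrt{3}$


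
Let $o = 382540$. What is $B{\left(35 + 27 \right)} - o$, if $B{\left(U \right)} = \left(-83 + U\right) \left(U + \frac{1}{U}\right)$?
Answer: $- \frac{23798225}{62} \approx -3.8384 \cdot 10^{5}$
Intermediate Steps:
$B{\left(35 + 27 \right)} - o = \left(1 + \left(35 + 27\right)^{2} - 83 \left(35 + 27\right) - \frac{83}{35 + 27}\right) - 382540 = \left(1 + 62^{2} - 5146 - \frac{83}{62}\right) - 382540 = \left(1 + 3844 - 5146 - \frac{83}{62}\right) - 382540 = - \frac{80745}{62} - 382540 = - \frac{23798225}{62}$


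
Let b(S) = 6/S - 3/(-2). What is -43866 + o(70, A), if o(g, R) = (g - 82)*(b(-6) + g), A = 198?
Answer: -44712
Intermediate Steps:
b(S) = 3/2 + 6/S (b(S) = 6/S - 3*(-½) = 6/S + 3/2 = 3/2 + 6/S)
o(g, R) = (½ + g)*(-82 + g) (o(g, R) = (g - 82)*((3/2 + 6/(-6)) + g) = (-82 + g)*((3/2 + 6*(-⅙)) + g) = (-82 + g)*((3/2 - 1) + g) = (-82 + g)*(½ + g) = (½ + g)*(-82 + g))
-43866 + o(70, A) = -43866 + (-41 + 70² - 163/2*70) = -43866 + (-41 + 4900 - 5705) = -43866 - 846 = -44712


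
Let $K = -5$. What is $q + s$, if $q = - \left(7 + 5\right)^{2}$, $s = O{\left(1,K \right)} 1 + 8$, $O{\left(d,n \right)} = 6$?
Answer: $-130$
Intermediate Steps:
$s = 14$ ($s = 6 \cdot 1 + 8 = 6 + 8 = 14$)
$q = -144$ ($q = - 12^{2} = \left(-1\right) 144 = -144$)
$q + s = -144 + 14 = -130$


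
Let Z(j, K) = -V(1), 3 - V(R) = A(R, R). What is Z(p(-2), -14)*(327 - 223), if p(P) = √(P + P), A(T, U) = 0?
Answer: -312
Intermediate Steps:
V(R) = 3 (V(R) = 3 - 1*0 = 3 + 0 = 3)
p(P) = √2*√P (p(P) = √(2*P) = √2*√P)
Z(j, K) = -3 (Z(j, K) = -1*3 = -3)
Z(p(-2), -14)*(327 - 223) = -3*(327 - 223) = -3*104 = -312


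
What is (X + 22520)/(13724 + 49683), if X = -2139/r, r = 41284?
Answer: 929713541/2617694588 ≈ 0.35517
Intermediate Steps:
X = -2139/41284 ≈ -0.051812
(X + 22520)/(13724 + 49683) = (-2139/41284 + 22520)/(13724 + 49683) = (929713541/41284)/63407 = (929713541/41284)*(1/63407) = 929713541/2617694588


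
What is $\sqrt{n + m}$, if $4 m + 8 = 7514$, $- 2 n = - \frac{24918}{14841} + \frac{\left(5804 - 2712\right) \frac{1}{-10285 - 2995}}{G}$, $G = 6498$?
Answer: $\frac{\sqrt{182814236013855298390}}{312056760} \approx 43.328$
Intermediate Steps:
$n = \frac{59730717397}{71148941280}$ ($n = - \frac{- \frac{24918}{14841} + \frac{\left(5804 - 2712\right) \frac{1}{-10285 - 2995}}{6498}}{2} = - \frac{\left(-24918\right) \frac{1}{14841} + \frac{3092}{-13280} \cdot \frac{1}{6498}}{2} = - \frac{- \frac{8306}{4947} + 3092 \left(- \frac{1}{13280}\right) \frac{1}{6498}}{2} = - \frac{- \frac{8306}{4947} - \frac{773}{21573360}}{2} = \left(- \frac{1}{2}\right) \left(- \frac{59730717397}{35574470640}\right) = \frac{59730717397}{71148941280} \approx 0.83952$)
$m = \frac{3753}{2}$ ($m = -2 + \frac{1}{4} \cdot 7514 = -2 + \frac{3757}{2} = \frac{3753}{2} \approx 1876.5$)
$\sqrt{n + m} = \sqrt{\frac{59730717397}{71148941280} + \frac{3753}{2}} = \sqrt{\frac{133570719029317}{71148941280}} = \frac{\sqrt{182814236013855298390}}{312056760}$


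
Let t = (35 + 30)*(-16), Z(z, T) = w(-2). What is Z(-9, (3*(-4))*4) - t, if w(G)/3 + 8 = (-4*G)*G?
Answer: 968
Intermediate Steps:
w(G) = -24 - 12*G² (w(G) = -24 + 3*((-4*G)*G) = -24 + 3*(-4*G²) = -24 - 12*G²)
Z(z, T) = -72 (Z(z, T) = -24 - 12*(-2)² = -24 - 12*4 = -24 - 48 = -72)
t = -1040 (t = 65*(-16) = -1040)
Z(-9, (3*(-4))*4) - t = -72 - 1*(-1040) = -72 + 1040 = 968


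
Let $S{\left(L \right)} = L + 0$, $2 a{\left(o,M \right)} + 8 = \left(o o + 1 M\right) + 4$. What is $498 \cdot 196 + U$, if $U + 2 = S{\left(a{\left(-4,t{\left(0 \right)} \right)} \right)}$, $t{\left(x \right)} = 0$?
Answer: $97612$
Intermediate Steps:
$a{\left(o,M \right)} = -2 + \frac{M}{2} + \frac{o^{2}}{2}$ ($a{\left(o,M \right)} = -4 + \frac{\left(o o + 1 M\right) + 4}{2} = -4 + \frac{\left(o^{2} + M\right) + 4}{2} = -4 + \frac{\left(M + o^{2}\right) + 4}{2} = -4 + \frac{4 + M + o^{2}}{2} = -4 + \left(2 + \frac{M}{2} + \frac{o^{2}}{2}\right) = -2 + \frac{M}{2} + \frac{o^{2}}{2}$)
$S{\left(L \right)} = L$
$U = 4$ ($U = -2 + \left(-2 + \frac{1}{2} \cdot 0 + \frac{\left(-4\right)^{2}}{2}\right) = -2 + \left(-2 + 0 + \frac{1}{2} \cdot 16\right) = -2 + \left(-2 + 0 + 8\right) = -2 + 6 = 4$)
$498 \cdot 196 + U = 498 \cdot 196 + 4 = 97608 + 4 = 97612$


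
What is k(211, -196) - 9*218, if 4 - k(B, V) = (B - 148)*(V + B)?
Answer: -2903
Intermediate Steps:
k(B, V) = 4 - (-148 + B)*(B + V) (k(B, V) = 4 - (B - 148)*(V + B) = 4 - (-148 + B)*(B + V))
k(211, -196) - 9*218 = (4 - 1*211**2 + 148*211 + 148*(-196) - 1*211*(-196)) - 9*218 = (4 - 1*44521 + 31228 - 29008 + 41356) - 1962 = (4 - 44521 + 31228 - 29008 + 41356) - 1962 = -941 - 1962 = -2903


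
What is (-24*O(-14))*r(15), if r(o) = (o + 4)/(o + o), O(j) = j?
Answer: 1064/5 ≈ 212.80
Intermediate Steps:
r(o) = (4 + o)/(2*o) (r(o) = (4 + o)/((2*o)) = (4 + o)*(1/(2*o)) = (4 + o)/(2*o))
(-24*O(-14))*r(15) = (-24*(-14))*((½)*(4 + 15)/15) = 336*((½)*(1/15)*19) = 336*(19/30) = 1064/5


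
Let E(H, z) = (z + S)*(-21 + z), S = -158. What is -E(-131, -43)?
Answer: -12864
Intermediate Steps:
E(H, z) = (-158 + z)*(-21 + z) (E(H, z) = (z - 158)*(-21 + z) = (-158 + z)*(-21 + z))
-E(-131, -43) = -(3318 + (-43)² - 179*(-43)) = -(3318 + 1849 + 7697) = -1*12864 = -12864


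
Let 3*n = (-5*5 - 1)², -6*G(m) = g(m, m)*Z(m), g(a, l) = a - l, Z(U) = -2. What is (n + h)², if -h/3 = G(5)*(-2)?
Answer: 456976/9 ≈ 50775.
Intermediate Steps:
G(m) = 0 (G(m) = -(m - m)*(-2)/6 = -0*(-2) = -⅙*0 = 0)
n = 676/3 (n = (-5*5 - 1)²/3 = (-25 - 1)²/3 = (⅓)*(-26)² = (⅓)*676 = 676/3 ≈ 225.33)
h = 0 (h = -0*(-2) = -3*0 = 0)
(n + h)² = (676/3 + 0)² = (676/3)² = 456976/9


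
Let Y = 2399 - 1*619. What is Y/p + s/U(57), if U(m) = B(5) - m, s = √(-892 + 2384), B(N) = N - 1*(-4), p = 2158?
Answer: 890/1079 - √373/24 ≈ 0.020121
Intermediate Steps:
B(N) = 4 + N (B(N) = N + 4 = 4 + N)
s = 2*√373 (s = √1492 = 2*√373 ≈ 38.626)
U(m) = 9 - m (U(m) = (4 + 5) - m = 9 - m)
Y = 1780 (Y = 2399 - 619 = 1780)
Y/p + s/U(57) = 1780/2158 + (2*√373)/(9 - 1*57) = 1780*(1/2158) + (2*√373)/(9 - 57) = 890/1079 + (2*√373)/(-48) = 890/1079 + (2*√373)*(-1/48) = 890/1079 - √373/24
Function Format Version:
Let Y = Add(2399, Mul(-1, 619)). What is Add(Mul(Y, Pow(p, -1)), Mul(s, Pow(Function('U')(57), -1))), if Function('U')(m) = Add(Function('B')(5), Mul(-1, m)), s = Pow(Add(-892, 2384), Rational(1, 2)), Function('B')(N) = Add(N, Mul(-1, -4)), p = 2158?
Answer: Add(Rational(890, 1079), Mul(Rational(-1, 24), Pow(373, Rational(1, 2)))) ≈ 0.020121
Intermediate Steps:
Function('B')(N) = Add(4, N) (Function('B')(N) = Add(N, 4) = Add(4, N))
s = Mul(2, Pow(373, Rational(1, 2))) (s = Pow(1492, Rational(1, 2)) = Mul(2, Pow(373, Rational(1, 2))) ≈ 38.626)
Function('U')(m) = Add(9, Mul(-1, m)) (Function('U')(m) = Add(Add(4, 5), Mul(-1, m)) = Add(9, Mul(-1, m)))
Y = 1780 (Y = Add(2399, -619) = 1780)
Add(Mul(Y, Pow(p, -1)), Mul(s, Pow(Function('U')(57), -1))) = Add(Mul(1780, Pow(2158, -1)), Mul(Mul(2, Pow(373, Rational(1, 2))), Pow(Add(9, Mul(-1, 57)), -1))) = Add(Mul(1780, Rational(1, 2158)), Mul(Mul(2, Pow(373, Rational(1, 2))), Pow(Add(9, -57), -1))) = Add(Rational(890, 1079), Mul(Mul(2, Pow(373, Rational(1, 2))), Pow(-48, -1))) = Add(Rational(890, 1079), Mul(Mul(2, Pow(373, Rational(1, 2))), Rational(-1, 48))) = Add(Rational(890, 1079), Mul(Rational(-1, 24), Pow(373, Rational(1, 2))))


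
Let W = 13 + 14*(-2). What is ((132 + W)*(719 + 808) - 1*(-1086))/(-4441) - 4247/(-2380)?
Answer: -408932173/10569580 ≈ -38.690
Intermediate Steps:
W = -15 (W = 13 - 28 = -15)
((132 + W)*(719 + 808) - 1*(-1086))/(-4441) - 4247/(-2380) = ((132 - 15)*(719 + 808) - 1*(-1086))/(-4441) - 4247/(-2380) = (117*1527 + 1086)*(-1/4441) - 4247*(-1/2380) = (178659 + 1086)*(-1/4441) + 4247/2380 = 179745*(-1/4441) + 4247/2380 = -179745/4441 + 4247/2380 = -408932173/10569580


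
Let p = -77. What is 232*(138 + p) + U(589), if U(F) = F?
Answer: 14741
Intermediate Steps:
232*(138 + p) + U(589) = 232*(138 - 77) + 589 = 232*61 + 589 = 14152 + 589 = 14741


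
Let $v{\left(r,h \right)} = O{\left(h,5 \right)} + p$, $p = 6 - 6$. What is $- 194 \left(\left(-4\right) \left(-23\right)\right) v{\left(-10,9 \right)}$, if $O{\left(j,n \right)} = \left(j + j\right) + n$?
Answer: $-410504$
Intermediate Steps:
$O{\left(j,n \right)} = n + 2 j$ ($O{\left(j,n \right)} = 2 j + n = n + 2 j$)
$p = 0$ ($p = 6 - 6 = 0$)
$v{\left(r,h \right)} = 5 + 2 h$ ($v{\left(r,h \right)} = \left(5 + 2 h\right) + 0 = 5 + 2 h$)
$- 194 \left(\left(-4\right) \left(-23\right)\right) v{\left(-10,9 \right)} = - 194 \left(\left(-4\right) \left(-23\right)\right) \left(5 + 2 \cdot 9\right) = \left(-194\right) 92 \left(5 + 18\right) = \left(-17848\right) 23 = -410504$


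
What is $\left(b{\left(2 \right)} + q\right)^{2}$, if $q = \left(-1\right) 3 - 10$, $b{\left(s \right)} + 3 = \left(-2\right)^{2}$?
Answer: $144$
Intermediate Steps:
$b{\left(s \right)} = 1$ ($b{\left(s \right)} = -3 + \left(-2\right)^{2} = -3 + 4 = 1$)
$q = -13$ ($q = -3 - 10 = -13$)
$\left(b{\left(2 \right)} + q\right)^{2} = \left(1 - 13\right)^{2} = \left(-12\right)^{2} = 144$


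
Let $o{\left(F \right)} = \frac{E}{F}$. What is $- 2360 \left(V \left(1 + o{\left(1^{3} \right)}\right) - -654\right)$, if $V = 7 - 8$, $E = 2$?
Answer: $-1536360$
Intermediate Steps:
$V = -1$ ($V = 7 - 8 = -1$)
$o{\left(F \right)} = \frac{2}{F}$
$- 2360 \left(V \left(1 + o{\left(1^{3} \right)}\right) - -654\right) = - 2360 \left(- (1 + \frac{2}{1^{3}}) - -654\right) = - 2360 \left(- (1 + \frac{2}{1}) + 654\right) = - 2360 \left(- (1 + 2 \cdot 1) + 654\right) = - 2360 \left(- (1 + 2) + 654\right) = - 2360 \left(\left(-1\right) 3 + 654\right) = - 2360 \left(-3 + 654\right) = \left(-2360\right) 651 = -1536360$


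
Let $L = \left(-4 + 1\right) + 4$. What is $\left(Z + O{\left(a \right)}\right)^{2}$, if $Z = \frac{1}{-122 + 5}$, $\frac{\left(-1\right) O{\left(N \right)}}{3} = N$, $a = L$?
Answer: $\frac{123904}{13689} \approx 9.0514$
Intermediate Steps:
$L = 1$ ($L = -3 + 4 = 1$)
$a = 1$
$O{\left(N \right)} = - 3 N$
$Z = - \frac{1}{117}$ ($Z = \frac{1}{-117} = - \frac{1}{117} \approx -0.008547$)
$\left(Z + O{\left(a \right)}\right)^{2} = \left(- \frac{1}{117} - 3\right)^{2} = \left(- \frac{352}{117}\right)^{2} = \frac{123904}{13689}$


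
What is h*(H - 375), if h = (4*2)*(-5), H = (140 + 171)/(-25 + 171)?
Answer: 1088780/73 ≈ 14915.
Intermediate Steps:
H = 311/146 ≈ 2.1301
h = -40 (h = 8*(-5) = -40)
h*(H - 375) = -40*(311/146 - 375) = -40*(-54439/146) = 1088780/73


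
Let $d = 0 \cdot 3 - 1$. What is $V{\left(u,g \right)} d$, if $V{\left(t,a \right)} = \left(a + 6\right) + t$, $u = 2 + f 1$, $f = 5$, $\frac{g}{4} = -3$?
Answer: $-1$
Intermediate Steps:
$g = -12$ ($g = 4 \left(-3\right) = -12$)
$u = 7$ ($u = 2 + 5 \cdot 1 = 2 + 5 = 7$)
$d = -1$ ($d = 0 - 1 = -1$)
$V{\left(t,a \right)} = 6 + a + t$ ($V{\left(t,a \right)} = \left(6 + a\right) + t = 6 + a + t$)
$V{\left(u,g \right)} d = \left(6 - 12 + 7\right) \left(-1\right) = 1 \left(-1\right) = -1$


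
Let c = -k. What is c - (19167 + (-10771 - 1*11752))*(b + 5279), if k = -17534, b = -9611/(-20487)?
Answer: 363345803362/20487 ≈ 1.7735e+7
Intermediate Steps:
b = 9611/20487 (b = -9611*(-1/20487) = 9611/20487 ≈ 0.46913)
c = 17534 (c = -1*(-17534) = 17534)
c - (19167 + (-10771 - 1*11752))*(b + 5279) = 17534 - (19167 + (-10771 - 1*11752))*(9611/20487 + 5279) = 17534 - (19167 + (-10771 - 11752))*108160484/20487 = 17534 - (19167 - 22523)*108160484/20487 = 17534 - (-3356)*108160484/20487 = 17534 - 1*(-362986584304/20487) = 17534 + 362986584304/20487 = 363345803362/20487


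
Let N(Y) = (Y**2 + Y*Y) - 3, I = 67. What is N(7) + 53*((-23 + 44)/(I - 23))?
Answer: 5293/44 ≈ 120.30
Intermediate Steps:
N(Y) = -3 + 2*Y**2 (N(Y) = (Y**2 + Y**2) - 3 = 2*Y**2 - 3 = -3 + 2*Y**2)
N(7) + 53*((-23 + 44)/(I - 23)) = (-3 + 2*7**2) + 53*((-23 + 44)/(67 - 23)) = (-3 + 2*49) + 53*(21/44) = (-3 + 98) + 53*(21*(1/44)) = 95 + 53*(21/44) = 95 + 1113/44 = 5293/44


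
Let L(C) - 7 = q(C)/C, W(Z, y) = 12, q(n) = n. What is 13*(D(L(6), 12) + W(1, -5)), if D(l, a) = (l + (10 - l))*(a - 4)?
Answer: 1196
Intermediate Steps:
L(C) = 8 (L(C) = 7 + C/C = 7 + 1 = 8)
D(l, a) = -40 + 10*a (D(l, a) = 10*(-4 + a) = -40 + 10*a)
13*(D(L(6), 12) + W(1, -5)) = 13*((-40 + 10*12) + 12) = 13*((-40 + 120) + 12) = 13*(80 + 12) = 13*92 = 1196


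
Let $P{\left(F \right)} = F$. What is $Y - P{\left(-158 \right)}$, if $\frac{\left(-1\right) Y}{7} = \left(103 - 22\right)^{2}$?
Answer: $-45769$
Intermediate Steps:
$Y = -45927$ ($Y = - 7 \left(103 - 22\right)^{2} = - 7 \cdot 81^{2} = \left(-7\right) 6561 = -45927$)
$Y - P{\left(-158 \right)} = -45927 - -158 = -45927 + 158 = -45769$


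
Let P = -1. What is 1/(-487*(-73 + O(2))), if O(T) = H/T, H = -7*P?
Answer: 2/67693 ≈ 2.9545e-5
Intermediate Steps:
H = 7 (H = -7*(-1) = 7)
O(T) = 7/T
1/(-487*(-73 + O(2))) = 1/(-487*(-73 + 7/2)) = 1/(-487*(-139/2)) = 1/(67693/2) = 2/67693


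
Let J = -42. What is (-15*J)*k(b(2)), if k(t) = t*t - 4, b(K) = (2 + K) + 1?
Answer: 13230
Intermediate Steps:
b(K) = 3 + K
k(t) = -4 + t**2 (k(t) = t**2 - 4 = -4 + t**2)
(-15*J)*k(b(2)) = (-15*(-42))*(-4 + (3 + 2)**2) = 630*(-4 + 5**2) = 630*(-4 + 25) = 630*21 = 13230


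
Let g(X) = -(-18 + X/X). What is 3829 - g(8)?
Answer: 3812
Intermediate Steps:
g(X) = 17 (g(X) = -(-18 + 1) = -1*(-17) = 17)
3829 - g(8) = 3829 - 1*17 = 3829 - 17 = 3812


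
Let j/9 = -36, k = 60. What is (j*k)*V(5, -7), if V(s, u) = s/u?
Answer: 97200/7 ≈ 13886.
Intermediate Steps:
j = -324 (j = 9*(-36) = -324)
(j*k)*V(5, -7) = (-324*60)*(5/(-7)) = -97200*(-1)/7 = -19440*(-5/7) = 97200/7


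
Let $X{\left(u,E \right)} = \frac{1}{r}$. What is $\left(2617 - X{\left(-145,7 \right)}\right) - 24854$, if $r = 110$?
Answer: $- \frac{2446071}{110} \approx -22237.0$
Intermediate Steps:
$X{\left(u,E \right)} = \frac{1}{110}$
$\left(2617 - X{\left(-145,7 \right)}\right) - 24854 = \left(2617 - \frac{1}{110}\right) - 24854 = \frac{287869}{110} - 24854 = - \frac{2446071}{110}$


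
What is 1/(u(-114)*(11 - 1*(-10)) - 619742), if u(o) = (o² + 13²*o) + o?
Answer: -1/753806 ≈ -1.3266e-6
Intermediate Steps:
u(o) = o² + 170*o (u(o) = (o² + 169*o) + o = o² + 170*o)
1/(u(-114)*(11 - 1*(-10)) - 619742) = 1/((-114*(170 - 114))*(11 - 1*(-10)) - 619742) = 1/((-114*56)*(11 + 10) - 619742) = 1/(-6384*21 - 619742) = 1/(-134064 - 619742) = 1/(-753806) = -1/753806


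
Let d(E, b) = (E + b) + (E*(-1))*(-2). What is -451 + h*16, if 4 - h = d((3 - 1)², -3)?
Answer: -531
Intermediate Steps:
d(E, b) = b + 3*E (d(E, b) = (E + b) - E*(-2) = (E + b) + 2*E = b + 3*E)
h = -5 (h = 4 - (-3 + 3*(3 - 1)²) = 4 - (-3 + 3*2²) = 4 - (-3 + 3*4) = 4 - (-3 + 12) = 4 - 1*9 = 4 - 9 = -5)
-451 + h*16 = -451 - 5*16 = -451 - 80 = -531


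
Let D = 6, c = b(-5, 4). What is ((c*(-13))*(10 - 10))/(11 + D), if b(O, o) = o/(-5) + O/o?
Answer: 0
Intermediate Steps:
b(O, o) = -o/5 + O/o (b(O, o) = o*(-⅕) + O/o = -o/5 + O/o)
c = -41/20 (c = -⅕*4 - 5/4 = -⅘ - 5*¼ = -⅘ - 5/4 = -41/20 ≈ -2.0500)
((c*(-13))*(10 - 10))/(11 + D) = ((-41/20*(-13))*(10 - 10))/(11 + 6) = ((533/20)*0)/17 = 0*(1/17) = 0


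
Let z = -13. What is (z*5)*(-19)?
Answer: 1235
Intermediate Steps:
(z*5)*(-19) = -13*5*(-19) = -65*(-19) = 1235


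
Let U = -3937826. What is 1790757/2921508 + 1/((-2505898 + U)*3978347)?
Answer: 106265551746038609/173365598766602907 ≈ 0.61296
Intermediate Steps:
1790757/2921508 + 1/((-2505898 + U)*3978347) = 1790757/2921508 + 1/(-2505898 - 3937826*3978347) = 1790757*(1/2921508) + (1/3978347)/(-6443724) = 198973/324612 - 1/6443724*1/3978347 = 198973/324612 - 1/25635370044228 = 106265551746038609/173365598766602907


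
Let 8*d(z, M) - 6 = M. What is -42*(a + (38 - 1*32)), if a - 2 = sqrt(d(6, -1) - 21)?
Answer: -336 - 21*I*sqrt(326)/2 ≈ -336.0 - 189.58*I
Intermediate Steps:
d(z, M) = 3/4 + M/8
a = 2 + I*sqrt(326)/4 (a = 2 + sqrt((3/4 + (1/8)*(-1)) - 21) = 2 + sqrt((3/4 - 1/8) - 21) = 2 + sqrt(5/8 - 21) = 2 + sqrt(-163/8) = 2 + I*sqrt(326)/4 ≈ 2.0 + 4.5139*I)
-42*(a + (38 - 1*32)) = -42*((2 + I*sqrt(326)/4) + (38 - 1*32)) = -42*((2 + I*sqrt(326)/4) + (38 - 32)) = -42*((2 + I*sqrt(326)/4) + 6) = -42*(8 + I*sqrt(326)/4) = -336 - 21*I*sqrt(326)/2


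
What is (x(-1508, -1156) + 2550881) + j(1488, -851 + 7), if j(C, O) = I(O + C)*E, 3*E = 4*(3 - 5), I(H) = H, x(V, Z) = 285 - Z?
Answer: 7651814/3 ≈ 2.5506e+6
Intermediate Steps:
E = -8/3 (E = (4*(3 - 5))/3 = (4*(-2))/3 = (⅓)*(-8) = -8/3 ≈ -2.6667)
j(C, O) = -8*C/3 - 8*O/3 (j(C, O) = (O + C)*(-8/3) = (C + O)*(-8/3) = -8*C/3 - 8*O/3)
(x(-1508, -1156) + 2550881) + j(1488, -851 + 7) = ((285 - 1*(-1156)) + 2550881) + (-8/3*1488 - 8*(-851 + 7)/3) = ((285 + 1156) + 2550881) + (-3968 - 8/3*(-844)) = (1441 + 2550881) + (-3968 + 6752/3) = 2552322 - 5152/3 = 7651814/3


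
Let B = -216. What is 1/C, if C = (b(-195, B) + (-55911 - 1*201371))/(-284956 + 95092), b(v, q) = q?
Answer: 94932/128749 ≈ 0.73734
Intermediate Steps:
C = 128749/94932 (C = (-216 + (-55911 - 1*201371))/(-284956 + 95092) = (-216 + (-55911 - 201371))/(-189864) = (-216 - 257282)*(-1/189864) = -257498*(-1/189864) = 128749/94932 ≈ 1.3562)
1/C = 1/(128749/94932) = 94932/128749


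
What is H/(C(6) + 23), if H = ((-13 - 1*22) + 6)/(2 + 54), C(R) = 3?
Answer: -29/1456 ≈ -0.019918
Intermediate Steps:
H = -29/56 (H = ((-13 - 22) + 6)/56 = (-35 + 6)*(1/56) = -29*1/56 = -29/56 ≈ -0.51786)
H/(C(6) + 23) = -29/56/(3 + 23) = -29/56/26 = (1/26)*(-29/56) = -29/1456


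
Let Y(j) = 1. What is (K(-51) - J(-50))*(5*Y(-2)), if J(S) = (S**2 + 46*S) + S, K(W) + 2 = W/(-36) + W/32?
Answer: -73045/96 ≈ -760.89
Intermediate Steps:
K(W) = -2 + W/288 (K(W) = -2 + (W/(-36) + W/32) = -2 + (W*(-1/36) + W*(1/32)) = -2 + (-W/36 + W/32) = -2 + W/288)
J(S) = S**2 + 47*S
(K(-51) - J(-50))*(5*Y(-2)) = ((-2 + (1/288)*(-51)) - (-50)*(47 - 50))*(5*1) = ((-2 - 17/96) - (-50)*(-3))*5 = (-209/96 - 1*150)*5 = (-209/96 - 150)*5 = -14609/96*5 = -73045/96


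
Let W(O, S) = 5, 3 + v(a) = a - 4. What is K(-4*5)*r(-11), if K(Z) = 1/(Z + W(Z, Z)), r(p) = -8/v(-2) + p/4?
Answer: 67/540 ≈ 0.12407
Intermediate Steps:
v(a) = -7 + a (v(a) = -3 + (a - 4) = -3 + (-4 + a) = -7 + a)
r(p) = 8/9 + p/4 (r(p) = -8/(-7 - 2) + p/4 = -8/(-9) + p*(¼) = -8*(-⅑) + p/4 = 8/9 + p/4)
K(Z) = 1/(5 + Z) (K(Z) = 1/(Z + 5) = 1/(5 + Z))
K(-4*5)*r(-11) = (8/9 + (¼)*(-11))/(5 - 4*5) = (8/9 - 11/4)/(5 - 20) = -67/36/(-15) = -1/15*(-67/36) = 67/540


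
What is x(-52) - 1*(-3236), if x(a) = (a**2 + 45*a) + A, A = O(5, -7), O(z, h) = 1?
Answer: 3601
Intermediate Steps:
A = 1
x(a) = 1 + a**2 + 45*a (x(a) = (a**2 + 45*a) + 1 = 1 + a**2 + 45*a)
x(-52) - 1*(-3236) = (1 + (-52)**2 + 45*(-52)) - 1*(-3236) = (1 + 2704 - 2340) + 3236 = 365 + 3236 = 3601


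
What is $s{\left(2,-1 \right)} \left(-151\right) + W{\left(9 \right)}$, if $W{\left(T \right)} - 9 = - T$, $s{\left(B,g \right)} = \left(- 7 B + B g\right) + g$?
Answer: $2567$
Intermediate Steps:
$s{\left(B,g \right)} = g - 7 B + B g$
$W{\left(T \right)} = 9 - T$
$s{\left(2,-1 \right)} \left(-151\right) + W{\left(9 \right)} = \left(-1 - 14 + 2 \left(-1\right)\right) \left(-151\right) + \left(9 - 9\right) = \left(-1 - 14 - 2\right) \left(-151\right) + \left(9 - 9\right) = \left(-17\right) \left(-151\right) + 0 = 2567 + 0 = 2567$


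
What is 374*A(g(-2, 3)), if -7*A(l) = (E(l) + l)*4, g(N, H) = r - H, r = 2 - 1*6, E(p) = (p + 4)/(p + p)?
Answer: 71060/49 ≈ 1450.2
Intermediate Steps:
E(p) = (4 + p)/(2*p) (E(p) = (4 + p)/((2*p)) = (4 + p)*(1/(2*p)) = (4 + p)/(2*p))
r = -4 (r = 2 - 6 = -4)
g(N, H) = -4 - H
A(l) = -4*l/7 - 2*(4 + l)/(7*l) (A(l) = -((4 + l)/(2*l) + l)*4/7 = -(l + (4 + l)/(2*l))*4/7 = -(4*l + 2*(4 + l)/l)/7 = -4*l/7 - 2*(4 + l)/(7*l))
374*A(g(-2, 3)) = 374*(2*(-4 - (-4 - 1*3) - 2*(-4 - 1*3)**2)/(7*(-4 - 1*3))) = 374*(2*(-4 - (-4 - 3) - 2*(-4 - 3)**2)/(7*(-4 - 3))) = 374*((2/7)*(-4 - 1*(-7) - 2*(-7)**2)/(-7)) = 374*((2/7)*(-1/7)*(-4 + 7 - 2*49)) = 374*((2/7)*(-1/7)*(-4 + 7 - 98)) = 374*((2/7)*(-1/7)*(-95)) = 374*(190/49) = 71060/49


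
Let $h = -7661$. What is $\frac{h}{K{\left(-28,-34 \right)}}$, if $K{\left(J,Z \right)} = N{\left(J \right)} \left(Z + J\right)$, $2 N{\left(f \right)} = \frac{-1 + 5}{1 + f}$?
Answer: $- \frac{206847}{124} \approx -1668.1$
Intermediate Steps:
$N{\left(f \right)} = \frac{2}{1 + f}$ ($N{\left(f \right)} = \frac{\left(-1 + 5\right) \frac{1}{1 + f}}{2} = \frac{4 \frac{1}{1 + f}}{2} = \frac{2}{1 + f}$)
$K{\left(J,Z \right)} = \frac{2 \left(J + Z\right)}{1 + J}$ ($K{\left(J,Z \right)} = \frac{2}{1 + J} \left(Z + J\right) = \frac{2}{1 + J} \left(J + Z\right) = \frac{2 \left(J + Z\right)}{1 + J}$)
$\frac{h}{K{\left(-28,-34 \right)}} = - \frac{7661}{2 \frac{1}{1 - 28} \left(-28 - 34\right)} = - \frac{7661}{2 \frac{1}{-27} \left(-62\right)} = - \frac{7661}{2 \left(- \frac{1}{27}\right) \left(-62\right)} = - \frac{7661}{\frac{124}{27}} = \left(-7661\right) \frac{27}{124} = - \frac{206847}{124}$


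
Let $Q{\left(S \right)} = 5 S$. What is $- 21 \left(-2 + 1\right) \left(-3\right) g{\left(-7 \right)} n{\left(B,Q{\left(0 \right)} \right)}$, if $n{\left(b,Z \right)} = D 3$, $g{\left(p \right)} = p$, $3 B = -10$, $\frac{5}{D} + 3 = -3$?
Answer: $- \frac{2205}{2} \approx -1102.5$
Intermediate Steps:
$D = - \frac{5}{6}$ ($D = \frac{5}{-3 - 3} = \frac{5}{-6} = 5 \left(- \frac{1}{6}\right) = - \frac{5}{6} \approx -0.83333$)
$B = - \frac{10}{3}$ ($B = \frac{1}{3} \left(-10\right) = - \frac{10}{3} \approx -3.3333$)
$n{\left(b,Z \right)} = - \frac{5}{2}$ ($n{\left(b,Z \right)} = \left(- \frac{5}{6}\right) 3 = - \frac{5}{2}$)
$- 21 \left(-2 + 1\right) \left(-3\right) g{\left(-7 \right)} n{\left(B,Q{\left(0 \right)} \right)} = - 21 \left(-2 + 1\right) \left(-3\right) \left(-7\right) \left(- \frac{5}{2}\right) = - 21 \left(\left(-1\right) \left(-3\right)\right) \left(-7\right) \left(- \frac{5}{2}\right) = \left(-21\right) 3 \left(-7\right) \left(- \frac{5}{2}\right) = \left(-63\right) \left(-7\right) \left(- \frac{5}{2}\right) = 441 \left(- \frac{5}{2}\right) = - \frac{2205}{2}$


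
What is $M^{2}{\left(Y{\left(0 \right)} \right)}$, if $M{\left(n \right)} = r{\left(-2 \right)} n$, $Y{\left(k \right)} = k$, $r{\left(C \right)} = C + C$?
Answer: $0$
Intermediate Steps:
$r{\left(C \right)} = 2 C$
$M{\left(n \right)} = - 4 n$ ($M{\left(n \right)} = 2 \left(-2\right) n = - 4 n$)
$M^{2}{\left(Y{\left(0 \right)} \right)} = \left(\left(-4\right) 0\right)^{2} = 0^{2} = 0$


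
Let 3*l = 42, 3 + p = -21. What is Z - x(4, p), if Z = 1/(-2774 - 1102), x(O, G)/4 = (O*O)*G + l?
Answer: 5736479/3876 ≈ 1480.0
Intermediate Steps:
p = -24 (p = -3 - 21 = -24)
l = 14 (l = (1/3)*42 = 14)
x(O, G) = 56 + 4*G*O**2 (x(O, G) = 4*((O*O)*G + 14) = 4*(O**2*G + 14) = 4*(G*O**2 + 14) = 4*(14 + G*O**2) = 56 + 4*G*O**2)
Z = -1/3876 (Z = 1/(-3876) = -1/3876 ≈ -0.00025800)
Z - x(4, p) = -1/3876 - (56 + 4*(-24)*4**2) = -1/3876 - (56 + 4*(-24)*16) = -1/3876 - (56 - 1536) = -1/3876 - 1*(-1480) = -1/3876 + 1480 = 5736479/3876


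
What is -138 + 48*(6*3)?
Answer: 726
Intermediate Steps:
-138 + 48*(6*3) = -138 + 48*18 = -138 + 864 = 726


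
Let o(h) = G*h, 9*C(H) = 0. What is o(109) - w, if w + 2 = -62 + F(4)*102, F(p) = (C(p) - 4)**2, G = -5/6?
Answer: -9953/6 ≈ -1658.8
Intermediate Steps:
G = -5/6 (G = -5*1/6 = -5/6 ≈ -0.83333)
C(H) = 0 (C(H) = (1/9)*0 = 0)
o(h) = -5*h/6
F(p) = 16 (F(p) = (0 - 4)**2 = (-4)**2 = 16)
w = 1568 (w = -2 + (-62 + 16*102) = -2 + (-62 + 1632) = -2 + 1570 = 1568)
o(109) - w = -5/6*109 - 1*1568 = -545/6 - 1568 = -9953/6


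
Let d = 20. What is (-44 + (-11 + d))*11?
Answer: -385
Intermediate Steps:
(-44 + (-11 + d))*11 = (-44 + (-11 + 20))*11 = (-44 + 9)*11 = -35*11 = -385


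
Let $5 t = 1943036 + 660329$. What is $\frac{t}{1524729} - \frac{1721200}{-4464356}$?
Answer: $\frac{95169868969}{130902558837} \approx 0.72703$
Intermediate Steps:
$t = 520673$ ($t = \frac{1943036 + 660329}{5} = \frac{1}{5} \cdot 2603365 = 520673$)
$\frac{t}{1524729} - \frac{1721200}{-4464356} = \frac{520673}{1524729} - \frac{1721200}{-4464356} = 520673 \cdot \frac{1}{1524729} - - \frac{33100}{85853} = \frac{520673}{1524729} + \frac{33100}{85853} = \frac{95169868969}{130902558837}$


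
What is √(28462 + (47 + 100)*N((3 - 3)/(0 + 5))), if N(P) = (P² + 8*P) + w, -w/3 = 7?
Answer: 5*√1015 ≈ 159.30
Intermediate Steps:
w = -21 (w = -3*7 = -21)
N(P) = -21 + P² + 8*P (N(P) = (P² + 8*P) - 21 = -21 + P² + 8*P)
√(28462 + (47 + 100)*N((3 - 3)/(0 + 5))) = √(28462 + (47 + 100)*(-21 + ((3 - 3)/(0 + 5))² + 8*((3 - 3)/(0 + 5)))) = √(28462 + 147*(-21 + (0/5)² + 8*(0/5))) = √(28462 + 147*(-21 + (0*(⅕))² + 8*(0*(⅕)))) = √(28462 + 147*(-21 + 0² + 8*0)) = √(28462 + 147*(-21 + 0 + 0)) = √(28462 + 147*(-21)) = √(28462 - 3087) = √25375 = 5*√1015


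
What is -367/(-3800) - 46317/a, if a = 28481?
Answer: -458593/299800 ≈ -1.5297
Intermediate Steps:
-367/(-3800) - 46317/a = -367/(-3800) - 46317/28481 = -367*(-1/3800) - 46317*1/28481 = 367/3800 - 46317/28481 = -458593/299800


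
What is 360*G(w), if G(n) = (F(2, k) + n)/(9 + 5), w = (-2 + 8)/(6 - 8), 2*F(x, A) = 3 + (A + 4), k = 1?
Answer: 180/7 ≈ 25.714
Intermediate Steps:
F(x, A) = 7/2 + A/2 (F(x, A) = (3 + (A + 4))/2 = (3 + (4 + A))/2 = (7 + A)/2 = 7/2 + A/2)
w = -3 (w = 6/(-2) = 6*(-½) = -3)
G(n) = 2/7 + n/14 (G(n) = ((7/2 + (½)*1) + n)/(9 + 5) = ((7/2 + ½) + n)/14 = (4 + n)*(1/14) = 2/7 + n/14)
360*G(w) = 360*(2/7 + (1/14)*(-3)) = 360*(2/7 - 3/14) = 360*(1/14) = 180/7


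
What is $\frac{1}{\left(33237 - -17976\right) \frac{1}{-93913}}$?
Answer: $- \frac{93913}{51213} \approx -1.8338$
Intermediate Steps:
$\frac{1}{\left(33237 - -17976\right) \frac{1}{-93913}} = \frac{1}{\left(33237 + 17976\right) \left(- \frac{1}{93913}\right)} = \frac{1}{51213 \left(- \frac{1}{93913}\right)} = \frac{1}{- \frac{51213}{93913}} = - \frac{93913}{51213}$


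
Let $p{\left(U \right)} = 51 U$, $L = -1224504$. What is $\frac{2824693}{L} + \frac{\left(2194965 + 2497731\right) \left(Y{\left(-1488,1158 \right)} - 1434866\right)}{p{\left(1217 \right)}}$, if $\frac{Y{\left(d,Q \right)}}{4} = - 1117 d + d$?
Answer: $\frac{9974615293892987771}{25333763256} \approx 3.9373 \cdot 10^{8}$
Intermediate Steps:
$Y{\left(d,Q \right)} = - 4464 d$ ($Y{\left(d,Q \right)} = 4 \left(- 1117 d + d\right) = 4 \left(- 1116 d\right) = - 4464 d$)
$\frac{2824693}{L} + \frac{\left(2194965 + 2497731\right) \left(Y{\left(-1488,1158 \right)} - 1434866\right)}{p{\left(1217 \right)}} = \frac{2824693}{-1224504} + \frac{\left(2194965 + 2497731\right) \left(\left(-4464\right) \left(-1488\right) - 1434866\right)}{51 \cdot 1217} = 2824693 \left(- \frac{1}{1224504}\right) + \frac{4692696 \left(6642432 - 1434866\right)}{62067} = - \frac{2824693}{1224504} + 4692696 \cdot 5207566 \cdot \frac{1}{62067} = - \frac{2824693}{1224504} + 24437524137936 \cdot \frac{1}{62067} = - \frac{2824693}{1224504} + \frac{8145841379312}{20689} = \frac{9974615293892987771}{25333763256}$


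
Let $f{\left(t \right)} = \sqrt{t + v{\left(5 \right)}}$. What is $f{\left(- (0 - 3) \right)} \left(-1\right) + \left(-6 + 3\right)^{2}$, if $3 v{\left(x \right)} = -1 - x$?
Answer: $8$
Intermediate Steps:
$v{\left(x \right)} = - \frac{1}{3} - \frac{x}{3}$ ($v{\left(x \right)} = \frac{-1 - x}{3} = - \frac{1}{3} - \frac{x}{3}$)
$f{\left(t \right)} = \sqrt{-2 + t}$ ($f{\left(t \right)} = \sqrt{t - 2} = \sqrt{-2 + t}$)
$f{\left(- (0 - 3) \right)} \left(-1\right) + \left(-6 + 3\right)^{2} = \sqrt{-2 - \left(0 - 3\right)} \left(-1\right) + \left(-6 + 3\right)^{2} = \sqrt{-2 - -3} \left(-1\right) + \left(-3\right)^{2} = \sqrt{-2 + 3} \left(-1\right) + 9 = \sqrt{1} \left(-1\right) + 9 = 1 \left(-1\right) + 9 = -1 + 9 = 8$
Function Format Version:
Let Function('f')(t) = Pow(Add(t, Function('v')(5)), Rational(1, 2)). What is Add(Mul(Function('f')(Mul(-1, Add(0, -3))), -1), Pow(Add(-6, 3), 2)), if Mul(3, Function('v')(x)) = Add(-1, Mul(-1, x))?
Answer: 8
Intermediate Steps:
Function('v')(x) = Add(Rational(-1, 3), Mul(Rational(-1, 3), x)) (Function('v')(x) = Mul(Rational(1, 3), Add(-1, Mul(-1, x))) = Add(Rational(-1, 3), Mul(Rational(-1, 3), x)))
Function('f')(t) = Pow(Add(-2, t), Rational(1, 2)) (Function('f')(t) = Pow(Add(t, Add(Rational(-1, 3), Mul(Rational(-1, 3), 5))), Rational(1, 2)) = Pow(Add(t, Add(Rational(-1, 3), Rational(-5, 3))), Rational(1, 2)) = Pow(Add(t, -2), Rational(1, 2)) = Pow(Add(-2, t), Rational(1, 2)))
Add(Mul(Function('f')(Mul(-1, Add(0, -3))), -1), Pow(Add(-6, 3), 2)) = Add(Mul(Pow(Add(-2, Mul(-1, Add(0, -3))), Rational(1, 2)), -1), Pow(Add(-6, 3), 2)) = Add(Mul(Pow(Add(-2, Mul(-1, -3)), Rational(1, 2)), -1), Pow(-3, 2)) = Add(Mul(Pow(Add(-2, 3), Rational(1, 2)), -1), 9) = Add(Mul(Pow(1, Rational(1, 2)), -1), 9) = Add(Mul(1, -1), 9) = Add(-1, 9) = 8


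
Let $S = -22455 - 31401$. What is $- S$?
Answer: $53856$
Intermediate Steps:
$S = -53856$
$- S = \left(-1\right) \left(-53856\right) = 53856$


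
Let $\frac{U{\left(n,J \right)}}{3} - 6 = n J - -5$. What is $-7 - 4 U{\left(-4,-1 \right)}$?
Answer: $-187$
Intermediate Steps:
$U{\left(n,J \right)} = 33 + 3 J n$ ($U{\left(n,J \right)} = 18 + 3 \left(n J - -5\right) = 18 + 3 \left(J n + 5\right) = 18 + 3 \left(5 + J n\right) = 18 + \left(15 + 3 J n\right) = 33 + 3 J n$)
$-7 - 4 U{\left(-4,-1 \right)} = -7 - 4 \left(33 + 3 \left(-1\right) \left(-4\right)\right) = -7 - 4 \left(33 + 12\right) = -7 - 180 = -187$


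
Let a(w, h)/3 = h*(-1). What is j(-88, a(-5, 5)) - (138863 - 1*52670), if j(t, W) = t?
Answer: -86281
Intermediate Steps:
a(w, h) = -3*h (a(w, h) = 3*(h*(-1)) = 3*(-h) = -3*h)
j(-88, a(-5, 5)) - (138863 - 1*52670) = -88 - (138863 - 1*52670) = -88 - (138863 - 52670) = -88 - 1*86193 = -88 - 86193 = -86281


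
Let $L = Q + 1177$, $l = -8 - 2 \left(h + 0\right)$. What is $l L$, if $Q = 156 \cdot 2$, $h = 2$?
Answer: $-17868$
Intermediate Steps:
$Q = 312$
$l = -12$ ($l = -8 - 2 \left(2 + 0\right) = -8 - 2 \cdot 2 = -8 - 4 = -12$)
$L = 1489$ ($L = 312 + 1177 = 1489$)
$l L = \left(-12\right) 1489 = -17868$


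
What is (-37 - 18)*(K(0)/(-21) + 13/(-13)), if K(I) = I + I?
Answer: 55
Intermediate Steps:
K(I) = 2*I
(-37 - 18)*(K(0)/(-21) + 13/(-13)) = (-37 - 18)*((2*0)/(-21) + 13/(-13)) = -55*(0*(-1/21) + 13*(-1/13)) = -55*(0 - 1) = -55*(-1) = 55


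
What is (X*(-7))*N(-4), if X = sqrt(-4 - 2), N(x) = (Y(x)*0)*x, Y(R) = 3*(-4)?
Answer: 0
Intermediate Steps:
Y(R) = -12
N(x) = 0 (N(x) = (-12*0)*x = 0*x = 0)
X = I*sqrt(6) (X = sqrt(-6) = I*sqrt(6) ≈ 2.4495*I)
(X*(-7))*N(-4) = ((I*sqrt(6))*(-7))*0 = -7*I*sqrt(6)*0 = 0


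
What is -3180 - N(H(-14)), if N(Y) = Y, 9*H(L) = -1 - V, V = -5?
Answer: -28624/9 ≈ -3180.4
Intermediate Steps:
H(L) = 4/9 (H(L) = (-1 - 1*(-5))/9 = (-1 + 5)/9 = (1/9)*4 = 4/9)
-3180 - N(H(-14)) = -3180 - 1*4/9 = -3180 - 4/9 = -28624/9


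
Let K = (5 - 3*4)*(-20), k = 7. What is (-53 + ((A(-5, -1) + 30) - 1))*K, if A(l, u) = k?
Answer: -2380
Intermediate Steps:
A(l, u) = 7
K = 140 (K = (5 - 1*12)*(-20) = (5 - 12)*(-20) = -7*(-20) = 140)
(-53 + ((A(-5, -1) + 30) - 1))*K = (-53 + ((7 + 30) - 1))*140 = (-53 + (37 - 1))*140 = (-53 + 36)*140 = -17*140 = -2380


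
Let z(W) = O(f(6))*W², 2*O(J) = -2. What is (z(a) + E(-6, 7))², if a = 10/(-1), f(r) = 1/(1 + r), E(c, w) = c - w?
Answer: 12769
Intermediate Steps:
O(J) = -1 (O(J) = (½)*(-2) = -1)
a = -10 (a = 10*(-1) = -10)
z(W) = -W²
(z(a) + E(-6, 7))² = (-1*(-10)² + (-6 - 1*7))² = (-1*100 + (-6 - 7))² = (-100 - 13)² = (-113)² = 12769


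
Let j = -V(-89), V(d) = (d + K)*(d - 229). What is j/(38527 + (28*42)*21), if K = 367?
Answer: 88404/63223 ≈ 1.3983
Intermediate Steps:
V(d) = (-229 + d)*(367 + d) (V(d) = (d + 367)*(d - 229) = (367 + d)*(-229 + d) = (-229 + d)*(367 + d))
j = 88404 (j = -(-84043 + (-89)² + 138*(-89)) = -(-84043 + 7921 - 12282) = -1*(-88404) = 88404)
j/(38527 + (28*42)*21) = 88404/(38527 + (28*42)*21) = 88404/(38527 + 1176*21) = 88404/(38527 + 24696) = 88404/63223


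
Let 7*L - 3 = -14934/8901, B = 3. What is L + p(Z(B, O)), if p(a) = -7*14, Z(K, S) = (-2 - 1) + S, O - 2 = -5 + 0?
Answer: -2031439/20769 ≈ -97.811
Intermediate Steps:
O = -3 (O = 2 + (-5 + 0) = 2 - 5 = -3)
Z(K, S) = -3 + S
p(a) = -98
L = 3923/20769 (L = 3/7 + (-14934/8901)/7 = 3/7 + (-14934*1/8901)/7 = 3/7 + (⅐)*(-4978/2967) = 3/7 - 4978/20769 = 3923/20769 ≈ 0.18889)
L + p(Z(B, O)) = 3923/20769 - 98 = -2031439/20769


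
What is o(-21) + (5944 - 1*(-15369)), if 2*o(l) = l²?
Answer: 43067/2 ≈ 21534.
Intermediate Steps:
o(l) = l²/2
o(-21) + (5944 - 1*(-15369)) = (½)*(-21)² + (5944 - 1*(-15369)) = (½)*441 + (5944 + 15369) = 441/2 + 21313 = 43067/2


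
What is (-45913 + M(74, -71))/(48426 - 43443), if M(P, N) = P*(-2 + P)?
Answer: -40585/4983 ≈ -8.1447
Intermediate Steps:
(-45913 + M(74, -71))/(48426 - 43443) = (-45913 + 74*(-2 + 74))/(48426 - 43443) = (-45913 + 74*72)/4983 = (-45913 + 5328)*(1/4983) = -40585*1/4983 = -40585/4983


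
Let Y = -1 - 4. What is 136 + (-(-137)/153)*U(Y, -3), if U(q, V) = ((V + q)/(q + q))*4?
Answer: 106232/765 ≈ 138.87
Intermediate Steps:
Y = -5
U(q, V) = 2*(V + q)/q (U(q, V) = ((V + q)/((2*q)))*4 = ((V + q)*(1/(2*q)))*4 = ((V + q)/(2*q))*4 = 2*(V + q)/q)
136 + (-(-137)/153)*U(Y, -3) = 136 + (-(-137)/153)*(2 + 2*(-3)/(-5)) = 136 + (-(-137)/153)*(2 + 2*(-3)*(-⅕)) = 136 + (-1*(-137/153))*(2 + 6/5) = 136 + (137/153)*(16/5) = 136 + 2192/765 = 106232/765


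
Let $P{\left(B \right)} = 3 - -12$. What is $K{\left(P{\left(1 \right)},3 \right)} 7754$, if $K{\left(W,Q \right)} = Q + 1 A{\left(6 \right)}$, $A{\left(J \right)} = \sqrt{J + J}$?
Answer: $23262 + 15508 \sqrt{3} \approx 50123.0$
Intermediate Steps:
$A{\left(J \right)} = \sqrt{2} \sqrt{J}$ ($A{\left(J \right)} = \sqrt{2 J} = \sqrt{2} \sqrt{J}$)
$P{\left(B \right)} = 15$ ($P{\left(B \right)} = 3 + 12 = 15$)
$K{\left(W,Q \right)} = Q + 2 \sqrt{3}$ ($K{\left(W,Q \right)} = Q + 1 \sqrt{2} \sqrt{6} = Q + 1 \cdot 2 \sqrt{3} = Q + 2 \sqrt{3}$)
$K{\left(P{\left(1 \right)},3 \right)} 7754 = \left(3 + 2 \sqrt{3}\right) 7754 = 23262 + 15508 \sqrt{3}$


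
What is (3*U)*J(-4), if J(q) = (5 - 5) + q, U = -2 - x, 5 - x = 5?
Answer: 24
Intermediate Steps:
x = 0 (x = 5 - 1*5 = 5 - 5 = 0)
U = -2 (U = -2 - 1*0 = -2 + 0 = -2)
J(q) = q (J(q) = 0 + q = q)
(3*U)*J(-4) = (3*(-2))*(-4) = -6*(-4) = 24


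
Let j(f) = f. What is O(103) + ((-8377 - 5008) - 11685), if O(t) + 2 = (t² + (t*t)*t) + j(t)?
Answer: 1078367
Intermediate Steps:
O(t) = -2 + t + t² + t³ (O(t) = -2 + ((t² + (t*t)*t) + t) = -2 + ((t² + t²*t) + t) = -2 + ((t² + t³) + t) = -2 + (t + t² + t³) = -2 + t + t² + t³)
O(103) + ((-8377 - 5008) - 11685) = (-2 + 103 + 103² + 103³) + ((-8377 - 5008) - 11685) = (-2 + 103 + 10609 + 1092727) + (-13385 - 11685) = 1103437 - 25070 = 1078367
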